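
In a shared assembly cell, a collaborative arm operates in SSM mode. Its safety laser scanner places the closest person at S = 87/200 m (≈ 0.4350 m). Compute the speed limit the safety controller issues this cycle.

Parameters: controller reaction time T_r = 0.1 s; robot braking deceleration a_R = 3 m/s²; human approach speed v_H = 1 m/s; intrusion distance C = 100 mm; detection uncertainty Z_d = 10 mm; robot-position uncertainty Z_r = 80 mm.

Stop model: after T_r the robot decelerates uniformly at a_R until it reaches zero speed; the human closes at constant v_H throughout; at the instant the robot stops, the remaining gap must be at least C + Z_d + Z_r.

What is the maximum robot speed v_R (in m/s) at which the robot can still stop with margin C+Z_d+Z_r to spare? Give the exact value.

v_R_max = 3/10 m/s = 0.3000 m/s

collect terms ⇒ (1/6)·v_R² + (13/30)·v_R + (-29/200) = 0
  disc = (13/30)² − 4·(1/6)·(-29/200) = 64/225 ; √disc = 8/15
  v_R = (−(13/30) + 8/15) / (2·(1/6)) = 3/10 m/s
check:
stop time T_s = (3/10)/3 = 0.1000 s
robot covers v_R·T_r = 0.3000·0.1000 = 0.0300 m before braking
braking distance = 0.3000²/(2·3.0000) = 0.0150 m
human closes 1.0000·0.2000 = 0.2000 m
margins: 0.1000+0.0100+0.0800 = 0.1900 m
sum ≈ 0.0300+0.0150+0.2000+0.1900 ≈ 0.4350 m = S ✓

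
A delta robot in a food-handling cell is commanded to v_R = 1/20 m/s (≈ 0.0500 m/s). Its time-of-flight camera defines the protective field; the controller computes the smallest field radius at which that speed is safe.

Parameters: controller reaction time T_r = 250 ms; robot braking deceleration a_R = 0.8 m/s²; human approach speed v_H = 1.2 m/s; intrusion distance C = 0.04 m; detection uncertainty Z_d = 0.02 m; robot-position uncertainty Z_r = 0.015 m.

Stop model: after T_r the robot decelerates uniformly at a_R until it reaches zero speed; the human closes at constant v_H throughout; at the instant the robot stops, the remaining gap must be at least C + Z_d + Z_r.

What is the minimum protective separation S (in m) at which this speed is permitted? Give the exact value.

S_min = 297/640 m = 0.4641 m

stop time T_s = (1/20)/(4/5) = 0.0625 s
reaction-phase robot travel = 0.0500·0.2500 = 0.0125 m
braking distance = 0.0500²/(2·0.8000) = 0.0016 m
human over T_r+T_s: 1.2000·(0.2500+0.0625) = 0.3750 m
C+Z_d+Z_r = 0.0400+0.0200+0.0150 = 0.0750 m
S_min ≈ 0.0125+0.0016+0.3750+0.0750  ⇒  S_min = 297/640 m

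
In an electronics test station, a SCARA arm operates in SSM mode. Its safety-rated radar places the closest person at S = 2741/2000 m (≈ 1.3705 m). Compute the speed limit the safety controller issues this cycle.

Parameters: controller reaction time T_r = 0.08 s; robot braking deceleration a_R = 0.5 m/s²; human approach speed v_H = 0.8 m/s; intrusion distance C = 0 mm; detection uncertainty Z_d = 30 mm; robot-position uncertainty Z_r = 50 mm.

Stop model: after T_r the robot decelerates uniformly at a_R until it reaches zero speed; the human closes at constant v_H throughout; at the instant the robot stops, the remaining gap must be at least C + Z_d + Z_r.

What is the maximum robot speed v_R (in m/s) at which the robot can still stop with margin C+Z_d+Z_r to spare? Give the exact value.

v_R_max = 11/20 m/s = 0.5500 m/s

collect terms ⇒ (1)·v_R² + (42/25)·v_R + (-2453/2000) = 0
  disc = (42/25)² − 4·(1)·(-2453/2000) = 19321/2500 ; √disc = 139/50
  v_R = (−(42/25) + 139/50) / (2·(1)) = 11/20 m/s
check:
stop time T_s = (11/20)/(1/2) = 1.1000 s
robot in T_r: 0.5500·0.0800 = 0.0440 m
robot under decel: 0.5500²/(2·0.5000) = 0.3025 m
human over T_r+T_s: 0.8000·(0.0800+1.1000) = 0.9440 m
residual clearance needed = 0.0000+0.0300+0.0500 = 0.0800 m
sum ≈ 0.0440+0.3025+0.9440+0.0800 ≈ 1.3705 m = S ✓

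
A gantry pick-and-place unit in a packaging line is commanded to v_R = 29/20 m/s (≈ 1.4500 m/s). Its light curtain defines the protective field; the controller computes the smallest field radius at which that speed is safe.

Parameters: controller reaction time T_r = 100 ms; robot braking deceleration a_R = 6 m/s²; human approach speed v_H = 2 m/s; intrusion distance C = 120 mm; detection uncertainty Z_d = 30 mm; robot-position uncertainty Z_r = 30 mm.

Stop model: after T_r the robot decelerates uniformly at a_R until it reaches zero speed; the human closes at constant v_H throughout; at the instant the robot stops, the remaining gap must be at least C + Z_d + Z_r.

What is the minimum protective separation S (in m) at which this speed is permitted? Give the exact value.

braking lasts T_s = (29/20)/6 = 0.2417 s
robot in T_r: 1.4500·0.1000 = 0.1450 m
robot under decel: 1.4500²/(2·6.0000) = 0.1752 m
human closes 2.0000·0.3417 = 0.6833 m
C+Z_d+Z_r = 0.1200+0.0300+0.0300 = 0.1800 m
S_min ≈ 0.1450+0.1752+0.6833+0.1800  ⇒  S_min = 5681/4800 m

S_min = 5681/4800 m = 1.1835 m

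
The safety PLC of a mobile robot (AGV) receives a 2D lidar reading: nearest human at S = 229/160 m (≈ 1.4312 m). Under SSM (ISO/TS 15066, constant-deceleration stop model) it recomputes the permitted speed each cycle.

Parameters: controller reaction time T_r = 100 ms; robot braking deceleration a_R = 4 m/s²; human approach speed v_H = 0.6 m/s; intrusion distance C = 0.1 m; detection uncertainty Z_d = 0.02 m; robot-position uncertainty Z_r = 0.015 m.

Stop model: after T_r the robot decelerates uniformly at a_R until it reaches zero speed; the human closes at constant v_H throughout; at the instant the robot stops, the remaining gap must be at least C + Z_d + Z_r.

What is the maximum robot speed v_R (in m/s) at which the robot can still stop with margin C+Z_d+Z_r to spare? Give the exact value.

at the boundary: (1/8)·v² + (1/4)·v + (-989/800) = 0
  disc = (1/4)² − 4·(1/8)·(-989/800) = 1089/1600 ; √disc = 33/40
  v_R = (−(1/4) + 33/40) / (2·(1/8)) = 23/10 m/s
check:
braking lasts T_s = (23/10)/4 = 0.5750 s
robot covers v_R·T_r = 2.3000·0.1000 = 0.2300 m before braking
robot under decel: 2.3000²/(2·4.0000) = 0.6613 m
human closes 0.6000·0.6750 = 0.4050 m
C+Z_d+Z_r = 0.1000+0.0200+0.0150 = 0.1350 m
sum ≈ 0.2300+0.6613+0.4050+0.1350 ≈ 1.4312 m = S ✓

v_R_max = 23/10 m/s = 2.3000 m/s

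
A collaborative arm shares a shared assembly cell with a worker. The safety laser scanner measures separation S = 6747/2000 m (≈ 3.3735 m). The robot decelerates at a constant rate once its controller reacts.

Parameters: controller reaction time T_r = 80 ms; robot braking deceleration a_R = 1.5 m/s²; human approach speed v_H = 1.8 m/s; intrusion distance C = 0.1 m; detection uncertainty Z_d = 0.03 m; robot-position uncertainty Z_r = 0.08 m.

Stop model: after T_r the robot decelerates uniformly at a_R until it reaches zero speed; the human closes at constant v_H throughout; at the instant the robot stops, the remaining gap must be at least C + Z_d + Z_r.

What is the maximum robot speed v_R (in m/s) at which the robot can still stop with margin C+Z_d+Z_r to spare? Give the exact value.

collect terms ⇒ (1/3)·v_R² + (32/25)·v_R + (-6039/2000) = 0
  disc = (32/25)² − 4·(1/3)·(-6039/2000) = 14161/2500 ; √disc = 119/50
  v_R = (−(32/25) + 119/50) / (2·(1/3)) = 33/20 m/s
check:
stop time T_s = (33/20)/(3/2) = 1.1000 s
robot in T_r: 1.6500·0.0800 = 0.1320 m
robot under decel: 1.6500²/(2·1.5000) = 0.9075 m
person approaches 1.8000·(0.0800+1.1000) = 2.1240 m
residual clearance needed = 0.1000+0.0300+0.0800 = 0.2100 m
sum ≈ 0.1320+0.9075+2.1240+0.2100 ≈ 3.3735 m = S ✓

v_R_max = 33/20 m/s = 1.6500 m/s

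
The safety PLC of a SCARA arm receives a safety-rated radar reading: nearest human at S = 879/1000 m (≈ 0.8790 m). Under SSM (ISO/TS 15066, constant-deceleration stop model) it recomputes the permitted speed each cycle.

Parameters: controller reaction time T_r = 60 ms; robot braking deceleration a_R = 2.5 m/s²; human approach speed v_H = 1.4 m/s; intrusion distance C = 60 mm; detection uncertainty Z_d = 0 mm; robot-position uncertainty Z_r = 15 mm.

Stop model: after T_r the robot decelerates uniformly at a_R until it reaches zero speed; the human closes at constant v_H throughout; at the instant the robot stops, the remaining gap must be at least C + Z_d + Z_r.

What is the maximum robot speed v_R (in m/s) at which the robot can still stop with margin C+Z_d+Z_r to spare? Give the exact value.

v_R_max = 9/10 m/s = 0.9000 m/s

at the boundary: (1/5)·v² + (31/50)·v + (-18/25) = 0
  disc = (31/50)² − 4·(1/5)·(-18/25) = 2401/2500 ; √disc = 49/50
  v_R = (−(31/50) + 49/50) / (2·(1/5)) = 9/10 m/s
check:
T_s = v_R/a_R = (9/10)/(5/2) = 0.3600 s
reaction-phase robot travel = 0.9000·0.0600 = 0.0540 m
braking distance = 0.9000²/(2·2.5000) = 0.1620 m
human closes 1.4000·0.4200 = 0.5880 m
residual clearance needed = 0.0600+0.0000+0.0150 = 0.0750 m
sum ≈ 0.0540+0.1620+0.5880+0.0750 ≈ 0.8790 m = S ✓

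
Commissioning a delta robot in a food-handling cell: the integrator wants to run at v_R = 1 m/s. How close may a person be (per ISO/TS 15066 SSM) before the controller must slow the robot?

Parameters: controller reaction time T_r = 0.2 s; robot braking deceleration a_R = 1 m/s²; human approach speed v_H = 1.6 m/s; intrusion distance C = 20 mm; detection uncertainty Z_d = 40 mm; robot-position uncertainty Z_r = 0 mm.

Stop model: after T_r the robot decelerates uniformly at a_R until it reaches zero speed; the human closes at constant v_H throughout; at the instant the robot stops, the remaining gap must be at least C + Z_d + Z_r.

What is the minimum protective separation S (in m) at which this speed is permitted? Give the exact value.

braking lasts T_s = 1/1 = 1.0000 s
robot covers v_R·T_r = 1.0000·0.2000 = 0.2000 m before braking
robot under decel: 1.0000²/(2·1.0000) = 0.5000 m
person approaches 1.6000·(0.2000+1.0000) = 1.9200 m
margins: 0.0200+0.0400+0.0000 = 0.0600 m
S_min ≈ 0.2000+0.5000+1.9200+0.0600  ⇒  S_min = 67/25 m

S_min = 67/25 m = 2.6800 m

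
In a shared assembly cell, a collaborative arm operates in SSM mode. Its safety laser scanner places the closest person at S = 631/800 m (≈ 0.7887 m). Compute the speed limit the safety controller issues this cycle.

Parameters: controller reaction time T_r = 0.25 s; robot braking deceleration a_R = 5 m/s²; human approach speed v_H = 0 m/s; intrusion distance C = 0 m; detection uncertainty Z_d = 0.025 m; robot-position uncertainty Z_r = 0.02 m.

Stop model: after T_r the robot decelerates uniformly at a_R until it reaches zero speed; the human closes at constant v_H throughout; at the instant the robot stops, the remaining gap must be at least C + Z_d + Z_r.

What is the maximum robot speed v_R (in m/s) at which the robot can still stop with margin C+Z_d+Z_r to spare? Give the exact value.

v_R_max = 7/4 m/s = 1.7500 m/s

at the boundary: (1/10)·v² + (1/4)·v + (-119/160) = 0
  disc = (1/4)² − 4·(1/10)·(-119/160) = 9/25 ; √disc = 3/5
  v_R = (−(1/4) + 3/5) / (2·(1/10)) = 7/4 m/s
check:
stop time T_s = (7/4)/5 = 0.3500 s
robot covers v_R·T_r = 1.7500·0.2500 = 0.4375 m before braking
robot covers 1.7500·0.3500 − ½·5.0000·0.3500² = 0.3063 m while stopping
human over T_r+T_s: 0.0000·(0.2500+0.3500) = 0.0000 m
residual clearance needed = 0.0000+0.0250+0.0200 = 0.0450 m
sum ≈ 0.4375+0.3063+0.0000+0.0450 ≈ 0.7887 m = S ✓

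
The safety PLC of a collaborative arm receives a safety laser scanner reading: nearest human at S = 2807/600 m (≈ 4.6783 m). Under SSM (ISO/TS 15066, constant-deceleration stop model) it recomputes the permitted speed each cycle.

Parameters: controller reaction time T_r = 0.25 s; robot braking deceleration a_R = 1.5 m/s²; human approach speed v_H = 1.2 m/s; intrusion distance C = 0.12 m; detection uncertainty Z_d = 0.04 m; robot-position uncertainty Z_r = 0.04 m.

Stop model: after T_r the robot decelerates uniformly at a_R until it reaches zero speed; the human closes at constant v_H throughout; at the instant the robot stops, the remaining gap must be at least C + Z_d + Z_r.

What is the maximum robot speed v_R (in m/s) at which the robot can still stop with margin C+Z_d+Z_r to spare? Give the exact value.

quadratic (1/3)·v² + (21/20)·v + (-2507/600) = 0
  disc = (21/20)² − 4·(1/3)·(-2507/600) = 961/144 ; √disc = 31/12
  v_R = (−(21/20) + 31/12) / (2·(1/3)) = 23/10 m/s
check:
T_s = v_R/a_R = (23/10)/(3/2) = 1.5333 s
robot covers v_R·T_r = 2.3000·0.2500 = 0.5750 m before braking
robot under decel: 2.3000²/(2·1.5000) = 1.7633 m
human over T_r+T_s: 1.2000·(0.2500+1.5333) = 2.1400 m
residual clearance needed = 0.1200+0.0400+0.0400 = 0.2000 m
sum ≈ 0.5750+1.7633+2.1400+0.2000 ≈ 4.6783 m = S ✓

v_R_max = 23/10 m/s = 2.3000 m/s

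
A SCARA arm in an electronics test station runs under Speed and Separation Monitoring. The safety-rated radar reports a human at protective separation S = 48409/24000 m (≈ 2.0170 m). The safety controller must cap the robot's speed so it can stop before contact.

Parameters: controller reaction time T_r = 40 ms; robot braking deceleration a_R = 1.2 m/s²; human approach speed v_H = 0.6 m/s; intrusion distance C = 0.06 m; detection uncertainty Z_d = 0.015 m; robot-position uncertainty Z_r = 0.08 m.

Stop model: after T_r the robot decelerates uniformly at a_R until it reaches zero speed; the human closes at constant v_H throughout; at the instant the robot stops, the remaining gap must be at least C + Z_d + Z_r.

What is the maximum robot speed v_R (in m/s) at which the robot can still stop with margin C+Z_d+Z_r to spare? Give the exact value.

at the boundary: (5/12)·v² + (27/50)·v + (-44113/24000) = 0
  disc = (27/50)² − 4·(5/12)·(-44113/24000) = 1207801/360000 ; √disc = 1099/600
  v_R = (−(27/50) + 1099/600) / (2·(5/12)) = 31/20 m/s
check:
T_s = v_R/a_R = (31/20)/(6/5) = 1.2917 s
reaction-phase robot travel = 1.5500·0.0400 = 0.0620 m
braking distance = 1.5500²/(2·1.2000) = 1.0010 m
human closes 0.6000·1.3317 = 0.7990 m
residual clearance needed = 0.0600+0.0150+0.0800 = 0.1550 m
sum ≈ 0.0620+1.0010+0.7990+0.1550 ≈ 2.0170 m = S ✓

v_R_max = 31/20 m/s = 1.5500 m/s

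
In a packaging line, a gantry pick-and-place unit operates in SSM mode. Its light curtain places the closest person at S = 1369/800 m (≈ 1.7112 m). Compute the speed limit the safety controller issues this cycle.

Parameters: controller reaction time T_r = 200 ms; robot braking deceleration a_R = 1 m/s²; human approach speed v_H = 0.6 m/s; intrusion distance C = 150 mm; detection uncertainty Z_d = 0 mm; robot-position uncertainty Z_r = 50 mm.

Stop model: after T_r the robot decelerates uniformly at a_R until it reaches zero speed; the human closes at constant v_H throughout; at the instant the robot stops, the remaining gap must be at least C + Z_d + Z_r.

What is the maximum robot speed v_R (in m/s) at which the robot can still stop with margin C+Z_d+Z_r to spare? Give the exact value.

quadratic (1/2)·v² + (4/5)·v + (-1113/800) = 0
  disc = (4/5)² − 4·(1/2)·(-1113/800) = 1369/400 ; √disc = 37/20
  v_R = (−(4/5) + 37/20) / (2·(1/2)) = 21/20 m/s
check:
braking lasts T_s = (21/20)/1 = 1.0500 s
reaction-phase robot travel = 1.0500·0.2000 = 0.2100 m
robot under decel: 1.0500²/(2·1.0000) = 0.5513 m
human closes 0.6000·1.2500 = 0.7500 m
C+Z_d+Z_r = 0.1500+0.0000+0.0500 = 0.2000 m
sum ≈ 0.2100+0.5513+0.7500+0.2000 ≈ 1.7112 m = S ✓

v_R_max = 21/20 m/s = 1.0500 m/s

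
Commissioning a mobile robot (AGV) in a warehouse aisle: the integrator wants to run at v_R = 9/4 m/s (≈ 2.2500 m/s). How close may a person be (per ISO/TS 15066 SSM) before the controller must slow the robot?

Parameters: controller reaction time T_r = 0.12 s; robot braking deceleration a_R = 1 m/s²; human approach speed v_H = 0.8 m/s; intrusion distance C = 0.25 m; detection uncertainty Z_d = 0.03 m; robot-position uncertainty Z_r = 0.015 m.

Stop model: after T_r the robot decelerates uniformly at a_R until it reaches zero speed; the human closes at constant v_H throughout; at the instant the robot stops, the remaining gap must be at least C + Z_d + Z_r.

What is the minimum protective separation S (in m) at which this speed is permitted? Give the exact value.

S_min = 19969/4000 m = 4.9923 m

T_s = v_R/a_R = (9/4)/1 = 2.2500 s
robot in T_r: 2.2500·0.1200 = 0.2700 m
robot under decel: 2.2500²/(2·1.0000) = 2.5312 m
person approaches 0.8000·(0.1200+2.2500) = 1.8960 m
C+Z_d+Z_r = 0.2500+0.0300+0.0150 = 0.2950 m
S_min ≈ 0.2700+2.5312+1.8960+0.2950  ⇒  S_min = 19969/4000 m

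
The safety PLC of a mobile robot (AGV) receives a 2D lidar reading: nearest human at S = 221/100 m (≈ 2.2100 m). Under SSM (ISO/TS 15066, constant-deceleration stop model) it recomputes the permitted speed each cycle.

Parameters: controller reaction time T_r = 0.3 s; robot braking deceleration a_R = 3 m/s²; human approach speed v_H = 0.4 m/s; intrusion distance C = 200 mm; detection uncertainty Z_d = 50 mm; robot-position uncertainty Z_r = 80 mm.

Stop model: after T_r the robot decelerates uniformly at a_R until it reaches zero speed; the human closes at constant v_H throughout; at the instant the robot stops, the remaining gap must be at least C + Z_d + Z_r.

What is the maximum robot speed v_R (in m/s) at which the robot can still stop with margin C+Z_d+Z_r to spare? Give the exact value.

collect terms ⇒ (1/6)·v_R² + (13/30)·v_R + (-44/25) = 0
  disc = (13/30)² − 4·(1/6)·(-44/25) = 49/36 ; √disc = 7/6
  v_R = (−(13/30) + 7/6) / (2·(1/6)) = 11/5 m/s
check:
braking lasts T_s = (11/5)/3 = 0.7333 s
reaction-phase robot travel = 2.2000·0.3000 = 0.6600 m
robot under decel: 2.2000²/(2·3.0000) = 0.8067 m
human over T_r+T_s: 0.4000·(0.3000+0.7333) = 0.4133 m
residual clearance needed = 0.2000+0.0500+0.0800 = 0.3300 m
sum ≈ 0.6600+0.8067+0.4133+0.3300 ≈ 2.2100 m = S ✓

v_R_max = 11/5 m/s = 2.2000 m/s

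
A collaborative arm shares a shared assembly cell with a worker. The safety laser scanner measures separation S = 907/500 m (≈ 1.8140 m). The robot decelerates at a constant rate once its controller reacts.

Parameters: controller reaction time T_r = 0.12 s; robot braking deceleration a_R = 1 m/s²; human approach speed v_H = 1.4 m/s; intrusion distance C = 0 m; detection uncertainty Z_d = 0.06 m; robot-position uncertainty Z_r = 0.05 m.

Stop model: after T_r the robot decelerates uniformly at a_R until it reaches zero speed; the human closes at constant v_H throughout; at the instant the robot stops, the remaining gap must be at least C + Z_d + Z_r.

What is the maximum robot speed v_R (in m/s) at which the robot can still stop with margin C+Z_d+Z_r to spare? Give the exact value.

v_R_max = 4/5 m/s = 0.8000 m/s

at the boundary: (1/2)·v² + (38/25)·v + (-192/125) = 0
  disc = (38/25)² − 4·(1/2)·(-192/125) = 3364/625 ; √disc = 58/25
  v_R = (−(38/25) + 58/25) / (2·(1/2)) = 4/5 m/s
check:
braking lasts T_s = (4/5)/1 = 0.8000 s
robot in T_r: 0.8000·0.1200 = 0.0960 m
robot under decel: 0.8000²/(2·1.0000) = 0.3200 m
person approaches 1.4000·(0.1200+0.8000) = 1.2880 m
margins: 0.0000+0.0600+0.0500 = 0.1100 m
sum ≈ 0.0960+0.3200+1.2880+0.1100 ≈ 1.8140 m = S ✓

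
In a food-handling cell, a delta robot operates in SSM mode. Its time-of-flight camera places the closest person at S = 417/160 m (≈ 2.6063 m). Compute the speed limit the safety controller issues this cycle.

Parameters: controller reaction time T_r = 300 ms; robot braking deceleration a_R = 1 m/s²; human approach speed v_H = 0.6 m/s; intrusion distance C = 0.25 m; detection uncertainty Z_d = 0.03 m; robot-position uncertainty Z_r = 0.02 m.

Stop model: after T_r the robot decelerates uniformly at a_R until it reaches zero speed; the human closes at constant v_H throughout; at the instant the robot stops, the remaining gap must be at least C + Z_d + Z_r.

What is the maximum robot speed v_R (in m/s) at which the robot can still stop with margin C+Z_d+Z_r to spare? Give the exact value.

quadratic (1/2)·v² + (9/10)·v + (-1701/800) = 0
  disc = (9/10)² − 4·(1/2)·(-1701/800) = 81/16 ; √disc = 9/4
  v_R = (−(9/10) + 9/4) / (2·(1/2)) = 27/20 m/s
check:
braking lasts T_s = (27/20)/1 = 1.3500 s
robot in T_r: 1.3500·0.3000 = 0.4050 m
robot covers 1.3500·1.3500 − ½·1.0000·1.3500² = 0.9113 m while stopping
person approaches 0.6000·(0.3000+1.3500) = 0.9900 m
margins: 0.2500+0.0300+0.0200 = 0.3000 m
sum ≈ 0.4050+0.9113+0.9900+0.3000 ≈ 2.6063 m = S ✓

v_R_max = 27/20 m/s = 1.3500 m/s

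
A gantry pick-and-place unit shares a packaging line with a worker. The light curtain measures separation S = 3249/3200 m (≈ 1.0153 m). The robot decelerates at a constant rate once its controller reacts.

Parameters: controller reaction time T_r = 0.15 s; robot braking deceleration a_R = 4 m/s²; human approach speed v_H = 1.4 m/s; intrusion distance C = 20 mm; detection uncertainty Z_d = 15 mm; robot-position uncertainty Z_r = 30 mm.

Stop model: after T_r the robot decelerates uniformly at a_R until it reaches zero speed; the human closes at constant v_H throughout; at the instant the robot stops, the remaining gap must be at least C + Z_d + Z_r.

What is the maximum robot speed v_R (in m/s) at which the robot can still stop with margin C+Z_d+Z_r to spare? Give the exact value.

at the boundary: (1/8)·v² + (1/2)·v + (-2369/3200) = 0
  disc = (1/2)² − 4·(1/8)·(-2369/3200) = 3969/6400 ; √disc = 63/80
  v_R = (−(1/2) + 63/80) / (2·(1/8)) = 23/20 m/s
check:
T_s = v_R/a_R = (23/20)/4 = 0.2875 s
robot covers v_R·T_r = 1.1500·0.1500 = 0.1725 m before braking
robot covers 1.1500·0.2875 − ½·4.0000·0.2875² = 0.1653 m while stopping
human closes 1.4000·0.4375 = 0.6125 m
C+Z_d+Z_r = 0.0200+0.0150+0.0300 = 0.0650 m
sum ≈ 0.1725+0.1653+0.6125+0.0650 ≈ 1.0153 m = S ✓

v_R_max = 23/20 m/s = 1.1500 m/s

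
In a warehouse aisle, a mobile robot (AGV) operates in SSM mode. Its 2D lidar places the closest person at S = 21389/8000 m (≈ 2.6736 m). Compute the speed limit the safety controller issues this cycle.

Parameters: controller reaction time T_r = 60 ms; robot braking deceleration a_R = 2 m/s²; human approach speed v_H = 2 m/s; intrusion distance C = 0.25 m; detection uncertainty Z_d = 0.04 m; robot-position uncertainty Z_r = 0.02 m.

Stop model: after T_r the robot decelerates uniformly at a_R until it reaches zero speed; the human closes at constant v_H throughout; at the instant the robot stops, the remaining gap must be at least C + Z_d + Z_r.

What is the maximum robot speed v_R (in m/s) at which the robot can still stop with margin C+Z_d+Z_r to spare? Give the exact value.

v_R_max = 31/20 m/s = 1.5500 m/s

collect terms ⇒ (1/4)·v_R² + (53/50)·v_R + (-17949/8000) = 0
  disc = (53/50)² − 4·(1/4)·(-17949/8000) = 134689/40000 ; √disc = 367/200
  v_R = (−(53/50) + 367/200) / (2·(1/4)) = 31/20 m/s
check:
T_s = v_R/a_R = (31/20)/2 = 0.7750 s
reaction-phase robot travel = 1.5500·0.0600 = 0.0930 m
braking distance = 1.5500²/(2·2.0000) = 0.6006 m
person approaches 2.0000·(0.0600+0.7750) = 1.6700 m
residual clearance needed = 0.2500+0.0400+0.0200 = 0.3100 m
sum ≈ 0.0930+0.6006+1.6700+0.3100 ≈ 2.6736 m = S ✓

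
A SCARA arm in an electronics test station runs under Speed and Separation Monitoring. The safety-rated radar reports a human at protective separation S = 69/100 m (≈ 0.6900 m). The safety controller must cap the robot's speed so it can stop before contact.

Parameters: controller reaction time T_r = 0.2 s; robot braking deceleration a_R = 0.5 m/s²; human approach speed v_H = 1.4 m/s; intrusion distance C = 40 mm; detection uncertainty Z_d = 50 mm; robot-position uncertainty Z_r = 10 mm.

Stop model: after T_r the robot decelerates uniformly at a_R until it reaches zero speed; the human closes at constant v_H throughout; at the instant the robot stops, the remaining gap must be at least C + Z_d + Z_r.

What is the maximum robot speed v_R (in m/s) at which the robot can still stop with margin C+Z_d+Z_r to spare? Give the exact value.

v_R_max = 1/10 m/s = 0.1000 m/s

collect terms ⇒ (1)·v_R² + (3)·v_R + (-31/100) = 0
  disc = (3)² − 4·(1)·(-31/100) = 256/25 ; √disc = 16/5
  v_R = (−(3) + 16/5) / (2·(1)) = 1/10 m/s
check:
braking lasts T_s = (1/10)/(1/2) = 0.2000 s
robot covers v_R·T_r = 0.1000·0.2000 = 0.0200 m before braking
robot covers 0.1000·0.2000 − ½·0.5000·0.2000² = 0.0100 m while stopping
human closes 1.4000·0.4000 = 0.5600 m
C+Z_d+Z_r = 0.0400+0.0500+0.0100 = 0.1000 m
sum ≈ 0.0200+0.0100+0.5600+0.1000 ≈ 0.6900 m = S ✓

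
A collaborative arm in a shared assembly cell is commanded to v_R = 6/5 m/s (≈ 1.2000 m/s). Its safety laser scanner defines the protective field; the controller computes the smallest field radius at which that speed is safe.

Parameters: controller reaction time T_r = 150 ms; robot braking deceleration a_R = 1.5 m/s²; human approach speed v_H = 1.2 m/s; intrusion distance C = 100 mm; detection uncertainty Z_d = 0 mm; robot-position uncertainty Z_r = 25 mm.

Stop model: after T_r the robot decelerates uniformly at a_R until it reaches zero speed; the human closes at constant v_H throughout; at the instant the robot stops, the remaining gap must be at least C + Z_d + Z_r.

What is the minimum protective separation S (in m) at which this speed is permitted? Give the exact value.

S_min = 77/40 m = 1.9250 m

braking lasts T_s = (6/5)/(3/2) = 0.8000 s
reaction-phase robot travel = 1.2000·0.1500 = 0.1800 m
braking distance = 1.2000²/(2·1.5000) = 0.4800 m
human closes 1.2000·0.9500 = 1.1400 m
residual clearance needed = 0.1000+0.0000+0.0250 = 0.1250 m
S_min ≈ 0.1800+0.4800+1.1400+0.1250  ⇒  S_min = 77/40 m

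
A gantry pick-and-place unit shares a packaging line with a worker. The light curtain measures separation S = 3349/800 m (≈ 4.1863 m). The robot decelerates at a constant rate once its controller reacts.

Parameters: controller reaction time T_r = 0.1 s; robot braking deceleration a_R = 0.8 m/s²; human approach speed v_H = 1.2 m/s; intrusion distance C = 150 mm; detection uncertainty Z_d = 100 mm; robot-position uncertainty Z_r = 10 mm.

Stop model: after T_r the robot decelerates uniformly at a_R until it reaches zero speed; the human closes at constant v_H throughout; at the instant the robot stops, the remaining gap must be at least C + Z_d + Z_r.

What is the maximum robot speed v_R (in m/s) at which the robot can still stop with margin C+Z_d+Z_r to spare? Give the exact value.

v_R_max = 3/2 m/s = 1.5000 m/s

collect terms ⇒ (5/8)·v_R² + (8/5)·v_R + (-609/160) = 0
  disc = (8/5)² − 4·(5/8)·(-609/160) = 19321/1600 ; √disc = 139/40
  v_R = (−(8/5) + 139/40) / (2·(5/8)) = 3/2 m/s
check:
stop time T_s = (3/2)/(4/5) = 1.8750 s
robot covers v_R·T_r = 1.5000·0.1000 = 0.1500 m before braking
robot covers 1.5000·1.8750 − ½·0.8000·1.8750² = 1.4062 m while stopping
human over T_r+T_s: 1.2000·(0.1000+1.8750) = 2.3700 m
residual clearance needed = 0.1500+0.1000+0.0100 = 0.2600 m
sum ≈ 0.1500+1.4062+2.3700+0.2600 ≈ 4.1863 m = S ✓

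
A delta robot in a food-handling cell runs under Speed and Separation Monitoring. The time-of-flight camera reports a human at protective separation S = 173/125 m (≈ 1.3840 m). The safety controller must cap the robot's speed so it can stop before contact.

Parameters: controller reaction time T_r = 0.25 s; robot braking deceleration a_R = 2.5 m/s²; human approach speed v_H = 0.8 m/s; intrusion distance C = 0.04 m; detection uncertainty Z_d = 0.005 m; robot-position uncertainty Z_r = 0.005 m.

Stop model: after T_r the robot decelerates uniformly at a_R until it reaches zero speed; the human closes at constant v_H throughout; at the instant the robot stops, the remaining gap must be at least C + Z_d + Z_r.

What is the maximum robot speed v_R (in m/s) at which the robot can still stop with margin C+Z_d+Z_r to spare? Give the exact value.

v_R_max = 27/20 m/s = 1.3500 m/s

at the boundary: (1/5)·v² + (57/100)·v + (-567/500) = 0
  disc = (57/100)² − 4·(1/5)·(-567/500) = 12321/10000 ; √disc = 111/100
  v_R = (−(57/100) + 111/100) / (2·(1/5)) = 27/20 m/s
check:
T_s = v_R/a_R = (27/20)/(5/2) = 0.5400 s
reaction-phase robot travel = 1.3500·0.2500 = 0.3375 m
robot covers 1.3500·0.5400 − ½·2.5000·0.5400² = 0.3645 m while stopping
human over T_r+T_s: 0.8000·(0.2500+0.5400) = 0.6320 m
residual clearance needed = 0.0400+0.0050+0.0050 = 0.0500 m
sum ≈ 0.3375+0.3645+0.6320+0.0500 ≈ 1.3840 m = S ✓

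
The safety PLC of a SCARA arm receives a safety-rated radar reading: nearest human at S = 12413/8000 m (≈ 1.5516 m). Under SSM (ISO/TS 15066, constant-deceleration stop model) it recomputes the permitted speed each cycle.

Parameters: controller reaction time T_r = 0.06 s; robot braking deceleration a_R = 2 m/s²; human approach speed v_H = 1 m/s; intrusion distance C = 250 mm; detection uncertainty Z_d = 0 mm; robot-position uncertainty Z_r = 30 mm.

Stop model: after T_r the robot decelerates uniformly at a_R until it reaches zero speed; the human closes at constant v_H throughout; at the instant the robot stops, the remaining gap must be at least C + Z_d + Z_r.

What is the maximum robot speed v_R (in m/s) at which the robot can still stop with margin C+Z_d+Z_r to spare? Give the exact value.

v_R_max = 27/20 m/s = 1.3500 m/s

quadratic (1/4)·v² + (14/25)·v + (-9693/8000) = 0
  disc = (14/25)² − 4·(1/4)·(-9693/8000) = 61009/40000 ; √disc = 247/200
  v_R = (−(14/25) + 247/200) / (2·(1/4)) = 27/20 m/s
check:
T_s = v_R/a_R = (27/20)/2 = 0.6750 s
robot covers v_R·T_r = 1.3500·0.0600 = 0.0810 m before braking
robot covers 1.3500·0.6750 − ½·2.0000·0.6750² = 0.4556 m while stopping
human closes 1.0000·0.7350 = 0.7350 m
C+Z_d+Z_r = 0.2500+0.0000+0.0300 = 0.2800 m
sum ≈ 0.0810+0.4556+0.7350+0.2800 ≈ 1.5516 m = S ✓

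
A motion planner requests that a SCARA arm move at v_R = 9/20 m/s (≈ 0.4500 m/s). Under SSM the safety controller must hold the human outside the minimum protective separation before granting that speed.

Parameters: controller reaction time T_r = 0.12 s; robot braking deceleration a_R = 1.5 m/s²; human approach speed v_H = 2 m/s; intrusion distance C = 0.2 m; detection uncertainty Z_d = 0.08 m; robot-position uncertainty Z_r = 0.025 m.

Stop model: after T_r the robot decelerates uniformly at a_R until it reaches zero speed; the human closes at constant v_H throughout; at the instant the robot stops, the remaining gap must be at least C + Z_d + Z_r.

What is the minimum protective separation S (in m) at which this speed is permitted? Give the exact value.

stop time T_s = (9/20)/(3/2) = 0.3000 s
robot covers v_R·T_r = 0.4500·0.1200 = 0.0540 m before braking
robot under decel: 0.4500²/(2·1.5000) = 0.0675 m
human over T_r+T_s: 2.0000·(0.1200+0.3000) = 0.8400 m
margins: 0.2000+0.0800+0.0250 = 0.3050 m
S_min ≈ 0.0540+0.0675+0.8400+0.3050  ⇒  S_min = 2533/2000 m

S_min = 2533/2000 m = 1.2665 m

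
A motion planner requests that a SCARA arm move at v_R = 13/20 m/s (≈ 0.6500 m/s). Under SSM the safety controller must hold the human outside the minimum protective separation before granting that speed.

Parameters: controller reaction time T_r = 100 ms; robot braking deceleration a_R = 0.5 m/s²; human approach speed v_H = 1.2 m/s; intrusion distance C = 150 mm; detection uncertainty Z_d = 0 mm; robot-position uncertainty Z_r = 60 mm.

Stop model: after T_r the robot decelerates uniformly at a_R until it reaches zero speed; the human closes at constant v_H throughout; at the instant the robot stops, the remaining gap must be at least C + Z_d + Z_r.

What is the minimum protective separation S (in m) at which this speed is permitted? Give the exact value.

stop time T_s = (13/20)/(1/2) = 1.3000 s
robot in T_r: 0.6500·0.1000 = 0.0650 m
robot under decel: 0.6500²/(2·0.5000) = 0.4225 m
human over T_r+T_s: 1.2000·(0.1000+1.3000) = 1.6800 m
margins: 0.1500+0.0000+0.0600 = 0.2100 m
S_min ≈ 0.0650+0.4225+1.6800+0.2100  ⇒  S_min = 951/400 m

S_min = 951/400 m = 2.3775 m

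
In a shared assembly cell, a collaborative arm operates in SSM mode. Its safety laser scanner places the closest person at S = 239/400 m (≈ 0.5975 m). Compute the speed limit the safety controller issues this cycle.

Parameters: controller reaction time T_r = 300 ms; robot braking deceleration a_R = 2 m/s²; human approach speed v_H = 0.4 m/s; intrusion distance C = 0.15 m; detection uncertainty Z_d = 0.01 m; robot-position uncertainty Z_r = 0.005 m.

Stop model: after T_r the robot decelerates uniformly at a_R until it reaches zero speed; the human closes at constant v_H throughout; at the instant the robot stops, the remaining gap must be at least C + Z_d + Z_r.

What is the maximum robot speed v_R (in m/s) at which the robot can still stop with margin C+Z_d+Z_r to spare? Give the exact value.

v_R_max = 1/2 m/s = 0.5000 m/s

quadratic (1/4)·v² + (1/2)·v + (-5/16) = 0
  disc = (1/2)² − 4·(1/4)·(-5/16) = 9/16 ; √disc = 3/4
  v_R = (−(1/2) + 3/4) / (2·(1/4)) = 1/2 m/s
check:
T_s = v_R/a_R = (1/2)/2 = 0.2500 s
robot covers v_R·T_r = 0.5000·0.3000 = 0.1500 m before braking
braking distance = 0.5000²/(2·2.0000) = 0.0625 m
human over T_r+T_s: 0.4000·(0.3000+0.2500) = 0.2200 m
residual clearance needed = 0.1500+0.0100+0.0050 = 0.1650 m
sum ≈ 0.1500+0.0625+0.2200+0.1650 ≈ 0.5975 m = S ✓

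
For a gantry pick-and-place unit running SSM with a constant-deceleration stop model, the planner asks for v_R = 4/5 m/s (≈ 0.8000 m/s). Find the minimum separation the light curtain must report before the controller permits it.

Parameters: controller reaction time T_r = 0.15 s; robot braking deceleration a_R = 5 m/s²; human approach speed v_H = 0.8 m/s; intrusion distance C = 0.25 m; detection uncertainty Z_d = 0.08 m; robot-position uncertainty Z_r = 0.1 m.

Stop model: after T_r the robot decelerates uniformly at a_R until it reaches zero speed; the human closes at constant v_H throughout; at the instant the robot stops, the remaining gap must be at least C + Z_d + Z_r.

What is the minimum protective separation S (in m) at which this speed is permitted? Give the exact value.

braking lasts T_s = (4/5)/5 = 0.1600 s
robot covers v_R·T_r = 0.8000·0.1500 = 0.1200 m before braking
braking distance = 0.8000²/(2·5.0000) = 0.0640 m
person approaches 0.8000·(0.1500+0.1600) = 0.2480 m
residual clearance needed = 0.2500+0.0800+0.1000 = 0.4300 m
S_min ≈ 0.1200+0.0640+0.2480+0.4300  ⇒  S_min = 431/500 m

S_min = 431/500 m = 0.8620 m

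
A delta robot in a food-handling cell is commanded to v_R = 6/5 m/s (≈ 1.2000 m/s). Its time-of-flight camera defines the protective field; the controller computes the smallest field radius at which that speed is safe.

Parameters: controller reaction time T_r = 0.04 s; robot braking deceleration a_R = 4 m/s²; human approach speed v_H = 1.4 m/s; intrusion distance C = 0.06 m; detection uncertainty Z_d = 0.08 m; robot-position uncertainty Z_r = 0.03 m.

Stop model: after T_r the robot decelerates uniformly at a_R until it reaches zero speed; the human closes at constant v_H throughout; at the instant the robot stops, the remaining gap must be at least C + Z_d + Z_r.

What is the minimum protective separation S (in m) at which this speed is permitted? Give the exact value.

S_min = 437/500 m = 0.8740 m

T_s = v_R/a_R = (6/5)/4 = 0.3000 s
robot covers v_R·T_r = 1.2000·0.0400 = 0.0480 m before braking
robot under decel: 1.2000²/(2·4.0000) = 0.1800 m
human closes 1.4000·0.3400 = 0.4760 m
residual clearance needed = 0.0600+0.0800+0.0300 = 0.1700 m
S_min ≈ 0.0480+0.1800+0.4760+0.1700  ⇒  S_min = 437/500 m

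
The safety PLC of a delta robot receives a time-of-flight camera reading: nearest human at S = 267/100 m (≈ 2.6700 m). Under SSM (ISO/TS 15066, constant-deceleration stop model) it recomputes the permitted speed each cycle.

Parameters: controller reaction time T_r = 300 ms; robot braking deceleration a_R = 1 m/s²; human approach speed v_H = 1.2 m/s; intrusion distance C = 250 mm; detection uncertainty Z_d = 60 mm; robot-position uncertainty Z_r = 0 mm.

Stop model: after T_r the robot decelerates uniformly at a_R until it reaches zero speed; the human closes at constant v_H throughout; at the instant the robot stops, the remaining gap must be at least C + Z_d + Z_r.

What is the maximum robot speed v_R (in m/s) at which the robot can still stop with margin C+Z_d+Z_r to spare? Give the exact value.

at the boundary: (1/2)·v² + (3/2)·v + (-2) = 0
  disc = (3/2)² − 4·(1/2)·(-2) = 25/4 ; √disc = 5/2
  v_R = (−(3/2) + 5/2) / (2·(1/2)) = 1 m/s
check:
braking lasts T_s = 1/1 = 1.0000 s
reaction-phase robot travel = 1.0000·0.3000 = 0.3000 m
braking distance = 1.0000²/(2·1.0000) = 0.5000 m
human closes 1.2000·1.3000 = 1.5600 m
margins: 0.2500+0.0600+0.0000 = 0.3100 m
sum ≈ 0.3000+0.5000+1.5600+0.3100 ≈ 2.6700 m = S ✓

v_R_max = 1 m/s = 1.0000 m/s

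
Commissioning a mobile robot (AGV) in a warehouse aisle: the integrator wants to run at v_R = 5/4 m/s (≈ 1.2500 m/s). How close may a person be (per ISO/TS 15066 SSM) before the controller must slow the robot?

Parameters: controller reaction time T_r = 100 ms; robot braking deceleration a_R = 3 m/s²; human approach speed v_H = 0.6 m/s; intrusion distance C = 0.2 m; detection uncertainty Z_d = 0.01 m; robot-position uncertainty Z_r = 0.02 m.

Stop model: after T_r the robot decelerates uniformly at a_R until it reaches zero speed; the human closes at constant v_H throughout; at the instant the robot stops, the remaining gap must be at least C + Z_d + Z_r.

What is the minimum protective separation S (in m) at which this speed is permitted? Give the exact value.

S_min = 2221/2400 m = 0.9254 m

braking lasts T_s = (5/4)/3 = 0.4167 s
reaction-phase robot travel = 1.2500·0.1000 = 0.1250 m
braking distance = 1.2500²/(2·3.0000) = 0.2604 m
person approaches 0.6000·(0.1000+0.4167) = 0.3100 m
residual clearance needed = 0.2000+0.0100+0.0200 = 0.2300 m
S_min ≈ 0.1250+0.2604+0.3100+0.2300  ⇒  S_min = 2221/2400 m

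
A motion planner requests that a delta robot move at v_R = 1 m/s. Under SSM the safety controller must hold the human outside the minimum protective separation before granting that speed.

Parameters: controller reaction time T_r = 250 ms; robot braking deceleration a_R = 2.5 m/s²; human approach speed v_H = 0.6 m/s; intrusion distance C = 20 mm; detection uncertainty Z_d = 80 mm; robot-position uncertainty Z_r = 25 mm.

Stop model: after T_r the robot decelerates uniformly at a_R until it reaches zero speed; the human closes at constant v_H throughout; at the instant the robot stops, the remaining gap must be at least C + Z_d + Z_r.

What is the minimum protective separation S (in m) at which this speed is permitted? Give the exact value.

S_min = 193/200 m = 0.9650 m

T_s = v_R/a_R = 1/(5/2) = 0.4000 s
reaction-phase robot travel = 1.0000·0.2500 = 0.2500 m
robot under decel: 1.0000²/(2·2.5000) = 0.2000 m
person approaches 0.6000·(0.2500+0.4000) = 0.3900 m
C+Z_d+Z_r = 0.0200+0.0800+0.0250 = 0.1250 m
S_min ≈ 0.2500+0.2000+0.3900+0.1250  ⇒  S_min = 193/200 m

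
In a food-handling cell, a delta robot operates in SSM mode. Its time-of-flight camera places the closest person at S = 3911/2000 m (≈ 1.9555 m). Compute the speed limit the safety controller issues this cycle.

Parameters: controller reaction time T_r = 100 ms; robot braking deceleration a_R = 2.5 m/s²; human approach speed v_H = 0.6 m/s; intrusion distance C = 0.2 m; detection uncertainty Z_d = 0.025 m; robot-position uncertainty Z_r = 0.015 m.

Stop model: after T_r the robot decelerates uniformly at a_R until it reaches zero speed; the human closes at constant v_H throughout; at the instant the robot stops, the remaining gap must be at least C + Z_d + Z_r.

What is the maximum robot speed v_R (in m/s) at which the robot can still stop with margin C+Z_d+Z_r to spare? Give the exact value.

v_R_max = 43/20 m/s = 2.1500 m/s

at the boundary: (1/5)·v² + (17/50)·v + (-3311/2000) = 0
  disc = (17/50)² − 4·(1/5)·(-3311/2000) = 36/25 ; √disc = 6/5
  v_R = (−(17/50) + 6/5) / (2·(1/5)) = 43/20 m/s
check:
braking lasts T_s = (43/20)/(5/2) = 0.8600 s
robot in T_r: 2.1500·0.1000 = 0.2150 m
robot under decel: 2.1500²/(2·2.5000) = 0.9245 m
person approaches 0.6000·(0.1000+0.8600) = 0.5760 m
margins: 0.2000+0.0250+0.0150 = 0.2400 m
sum ≈ 0.2150+0.9245+0.5760+0.2400 ≈ 1.9555 m = S ✓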